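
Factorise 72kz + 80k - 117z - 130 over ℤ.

Group as (72kz + 80k) + (-117z - 130) = 8k(9z + 10) - 13(9z + 10).
Both groups share the factor (9z + 10).

(8k - 13)(9z + 10)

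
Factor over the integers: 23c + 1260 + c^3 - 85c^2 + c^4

Testing divisors of the constant over divisors of the leading coefficient, c = -9 is a root, so (c + 9) divides it; the quotient is c^3 - 8c^2 - 13c + 140.
Then c = 7 is a root, so (c - 7) divides it; the quotient is c^2 - c - 20.
The remaining quadratic factors as (c + 4)(c - 5).

(c + 4)(c + 9)(c - 5)(c - 7)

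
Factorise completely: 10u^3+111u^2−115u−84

Among the possible rational roots, u = 7/5 is a root, giving the factor (5u−7) and quotient 2u^2+25u+12.
The remaining quadratic factors as (2u+1)(u+12).

(2u+1)(5u−7)(u+12)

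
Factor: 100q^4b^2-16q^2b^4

4b^2q^2(5q-2b)(5q+2b)

Pull out the common factor 4q^2b^2; 25q^2-4b^2 is a difference of squares.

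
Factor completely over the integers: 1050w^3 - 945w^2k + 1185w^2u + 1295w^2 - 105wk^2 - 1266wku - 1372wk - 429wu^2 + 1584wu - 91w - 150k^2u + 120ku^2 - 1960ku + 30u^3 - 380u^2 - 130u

(15w - 15k - 3u - 1)(7w + 10u)(10w + k - u + 13)

Group: 15w(70w^2 + 7wk + 93wu + 91w + 10ku - 10u^2 + 130u) + (-15k - 3u - 1)(70w^2 + 7wk + 93wu + 91w + 10ku - 10u^2 + 130u); both groups contain (70w^2 + 7wk + 93wu + 91w + 10ku - 10u^2 + 130u), so (15w - 15k - 3u - 1) is a factor with cofactor 70w^2 + 7wk + 93wu + 91w + 10ku - 10u^2 + 130u.
The cofactor groups again: 70w^2 + 7wk + 93wu + 91w + 10ku - 10u^2 + 130u = 7w(10w + k - u + 13) + 10u(10w + k - u + 13); both groups contain (10w + k - u + 13), giving (7w + 10u)(10w + k - u + 13).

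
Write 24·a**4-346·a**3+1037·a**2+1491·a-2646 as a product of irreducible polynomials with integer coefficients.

(4·a+7)·(6·a-7)·(a-6)·(a-9)

Testing divisors of the constant over divisors of the leading coefficient, a = 6 is a root, so (a-6) is a factor; dividing leaves 24·a**3-202·a**2-175·a+441.
Then a = 7/6 is a root, so (6·a-7) is a factor; dividing leaves 4·a**2-29·a-63.
The remaining quadratic factors as (a-9)(4·a+7).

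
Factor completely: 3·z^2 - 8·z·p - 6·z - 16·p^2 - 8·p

Group: 3·z·(z - 4·p - 2) + 4·p·(z - 4·p - 2); both groups contain (z - 4·p - 2).

(z - 4·p - 2)·(3·z + 4·p)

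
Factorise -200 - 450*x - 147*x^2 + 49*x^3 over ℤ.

Among the possible rational roots, x = -10/7 is a root, so (7*x + 10) divides it; the quotient is 7*x^2 - 31*x - 20.
The remaining quadratic factors as (x - 5)(7*x + 4).

(7*x + 10)*(7*x + 4)*(x - 5)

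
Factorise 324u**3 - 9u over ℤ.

9u(6u + 1)(6u - 1)

Pull out the common factor 9u; 36u**2 - 1 is a difference of squares.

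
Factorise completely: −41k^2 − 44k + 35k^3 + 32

(5k − 8)(7k − 4)(k + 1)

Trying the rational-root candidates, k = 4/7 is a root, giving the factor (7k − 4) and quotient 5k^2 − 3k − 8.
The remaining quadratic factors as (k + 1)(5k − 8).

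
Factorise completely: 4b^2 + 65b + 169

(4b + 13)(b + 13)

Need a pair with product 4·169 = 676 and sum 65: that's 52 and 13.
Split the middle term: 4b^2 + 52b + 13b + 169 = 4b(b + 13) + 13(b + 13).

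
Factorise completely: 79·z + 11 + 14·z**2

(2·z + 11)·(7·z + 1)

Need a pair with product 14·11 = 154 and sum 79: that's 77 and 2.
Split the middle term: 14·z**2 + 77·z + 2·z + 11 = 7·z·(2·z + 11) + (2·z + 11).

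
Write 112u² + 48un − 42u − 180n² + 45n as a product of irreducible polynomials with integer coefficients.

Group: 8u(14u − 15n) + (12n − 3)(14u − 15n); both groups contain (14u − 15n).

(14u − 15n)(8u + 12n − 3)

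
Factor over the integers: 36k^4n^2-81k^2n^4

9k^2n^2(2k+3n)(2k-3n)

Factor out 9k^2n^2, leaving 4k^2-9n^2, which is a difference of two squares.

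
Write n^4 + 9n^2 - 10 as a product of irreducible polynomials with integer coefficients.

(n + 1)(n - 1)(n^2 + 10)

Substitute u = n^2 to get a quadratic in u, then factor.
n^2 - 1 is a difference of squares.
n^2 + 10 is irreducible over ℤ (always positive, so no real roots).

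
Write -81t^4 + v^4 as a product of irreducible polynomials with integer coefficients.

(v - 3t)(v + 3t)(v^2 + 9t^2)

(v)⁴ − (3t)⁴ = ((v)² − (3t)²)((v)² + (3t)²); the first factor splits again, the second (v^2 + 9t^2) is irreducible.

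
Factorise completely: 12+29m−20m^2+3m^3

(3m+1)(m−3)(m−4)

Trying the rational-root candidates, m = −1/3 is a root, giving the factor (3m+1) and quotient m^2−7m+12.
The remaining quadratic factors as (m−4)(m−3).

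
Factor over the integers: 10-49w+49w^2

Need a pair with product 49·10 = 490 and sum -49: that's -14 and -35.
Split the middle term: 49w^2-14w - 35w+10 = 7w(7w-2) - 5(7w-2).

(7w-2)(7w-5)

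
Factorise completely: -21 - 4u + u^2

Two integers with product -21 and sum -4 are 3 and -7.

(u + 3)(u - 7)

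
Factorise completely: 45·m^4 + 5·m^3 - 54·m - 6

Group as (45·m^4 - 54·m) + (5·m^3 - 6) = 9·m·(5·m^3 - 6) + (5·m^3 - 6).
Both groups share the factor (5·m^3 - 6).

(9·m + 1)·(5·m^3 - 6)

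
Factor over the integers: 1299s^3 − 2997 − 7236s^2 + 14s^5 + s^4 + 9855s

(2s − 3)(7s − 3)(s − 3)(s^2 + 5s + 111)

Trying the rational-root candidates, s = 3/7 is a root, so (7s − 3) divides it; the quotient is 2s^4 + s^3 + 186s^2 − 954s + 999.
Then s = 3/2 is a root, so (2s − 3) is a factor; dividing leaves s^3 + 2s^2 + 96s − 333.
Next, s = 3 is a root, so (s − 3) is a factor; dividing leaves s^2 + 5s + 111.
The quadratic s^2 + 5s + 111 has discriminant −419 < 0 and is irreducible over ℤ.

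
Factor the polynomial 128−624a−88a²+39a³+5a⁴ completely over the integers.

(5a−1)(a+4)(a+8)(a−4)

Testing divisors of the constant over divisors of the leading coefficient, a = 4 is a root, so (a−4) divides it; the quotient is 5a³+59a²+148a−32.
Next, a = 1/5 is a root, so (5a−1) divides it; the quotient is a²+12a+32.
The remaining quadratic factors as (a+4)(a+8).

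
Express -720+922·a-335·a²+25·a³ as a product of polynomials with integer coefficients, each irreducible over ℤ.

Among the possible rational roots, a = 9/5 is a root, so (5·a-9) divides it; the quotient is 5·a²-58·a+80.
The remaining quadratic factors as (a-10)(5·a-8).

(5·a-8)·(5·a-9)·(a-10)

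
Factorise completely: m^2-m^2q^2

-m^2(q+1)(q-1)

Pull out the common factor m^2, leaving -q^2+1.
Recognize a difference of squares with the parts 1 and q.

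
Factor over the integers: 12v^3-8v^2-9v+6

Group as (12v^3-9v) + (-8v^2+6) = 3v(4v^2-3) - 2(4v^2-3).
Both groups share the factor (4v^2-3).

(3v-2)(4v^2-3)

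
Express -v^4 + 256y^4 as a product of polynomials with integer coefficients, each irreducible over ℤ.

(4y)⁴ − (v)⁴ = ((4y)² − (v)²)((4y)² + (v)²); the first factor splits again, the second (16y^2 + v^2) is irreducible.

(4y - v)(4y + v)(16y^2 + v^2)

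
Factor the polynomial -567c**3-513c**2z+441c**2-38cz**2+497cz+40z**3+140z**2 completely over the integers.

Group: 9c(-63c**2-22cz+49c+8z**2+28z) + 5z(-63c**2-22cz+49c+8z**2+28z); both groups contain (-63c**2-22cz+49c+8z**2+28z), so (9c+5z) is a factor with cofactor -63c**2-22cz+49c+8z**2+28z.
The cofactor groups again: -63c**2-22cz+49c+8z**2+28z = -9c(7c+4z) + (2z+7)(7c+4z); both groups contain (7c+4z), giving -(9c-2z-7)(7c+4z).

-(7c+4z)(9c+5z)(9c-2z-7)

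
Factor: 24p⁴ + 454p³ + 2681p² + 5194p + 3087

(4p + 7)(6p + 7)(p + 7)(p + 9)

By the rational root theorem, p = −7/4 is a root, so (4p + 7) divides it; the quotient is 6p³ + 103p² + 490p + 441.
Continuing, p = −7/6 is a root, so (6p + 7) divides it; the quotient is p² + 16p + 63.
The remaining quadratic factors as (p + 9)(p + 7).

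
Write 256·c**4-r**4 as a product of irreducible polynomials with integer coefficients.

(4·c+r)·(4·c-r)·(16·c**2+r**2)

Write as (16·c**2)² − (r**2)², then factor 16·c**2-r**2 once more.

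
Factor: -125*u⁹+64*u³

Factor out u³ first: what remains is -125*u⁶+64.
Recognize a difference of cubes with the parts 4 and 5*u².

-u³*(5*u²-4)*(25*u⁴+20*u²+16)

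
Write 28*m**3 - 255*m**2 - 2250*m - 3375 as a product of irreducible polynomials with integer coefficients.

(4*m + 15)*(7*m + 15)*(m - 15)

Testing divisors of the constant over divisors of the leading coefficient, m = -15/7 is a root, giving the factor (7*m + 15) and quotient 4*m**2 - 45*m - 225.
The remaining quadratic factors as (m - 15)(4*m + 15).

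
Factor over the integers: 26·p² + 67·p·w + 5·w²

(13·p + w)·(2·p + 5·w)

Group: 13·p·(2·p + 5·w) + w·(2·p + 5·w); both groups contain (2·p + 5·w).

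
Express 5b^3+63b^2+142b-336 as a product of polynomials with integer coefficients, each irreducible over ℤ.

(5b-7)(b+6)(b+8)

Trying the rational-root candidates, b = -8 is a root, giving the factor (b+8) and quotient 5b^2+23b-42.
The remaining quadratic factors as (b+6)(5b-7).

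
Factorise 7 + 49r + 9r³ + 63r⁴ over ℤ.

Group as (63r⁴ + 49r) + (9r³ + 7) = 7r(9r³ + 7) + (9r³ + 7).
Both groups share the factor (9r³ + 7).

(7r + 1)(9r³ + 7)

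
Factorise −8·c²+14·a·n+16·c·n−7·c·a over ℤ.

Group: −c·(8·c+7·a) + 2·n·(8·c+7·a); both groups contain (8·c+7·a).

−(8·c+7·a)·(c−2·n)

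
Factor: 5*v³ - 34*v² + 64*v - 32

(5*v - 4)*(v - 2)*(v - 4)

Testing divisors of the constant over divisors of the leading coefficient, v = 4/5 is a root, so (5*v - 4) divides it; the quotient is v² - 6*v + 8.
The remaining quadratic factors as (v - 4)(v - 2).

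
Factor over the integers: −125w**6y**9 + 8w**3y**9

Every term has a factor of w**3y**9; factoring it out leaves −125w**3 + 8.
Recognize a difference of cubes with the parts 2 and 5w.

−w**3y**9(5w − 2)(25w**2 + 10w + 4)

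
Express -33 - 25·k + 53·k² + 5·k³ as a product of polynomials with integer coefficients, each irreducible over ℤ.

Testing divisors of the constant over divisors of the leading coefficient, k = 1 is a root, giving the factor (k - 1) and quotient 5·k² + 58·k + 33.
The remaining quadratic factors as (k + 11)(5·k + 3).

(5·k + 3)·(k + 11)·(k - 1)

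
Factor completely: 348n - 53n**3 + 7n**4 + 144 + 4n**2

(7n + 3)(n + 2)(n - 4)(n - 6)

By the rational root theorem, n = 6 is a root, so (n - 6) is a factor; dividing leaves 7n**3 - 11n**2 - 62n - 24.
Then n = -2 is a root, giving the factor (n + 2) and quotient 7n**2 - 25n - 12.
The remaining quadratic factors as (7n + 3)(n - 4).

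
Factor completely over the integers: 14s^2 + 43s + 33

(2s + 3)(7s + 11)

Need a pair with product 14·33 = 462 and sum 43: that's 22 and 21.
Split the middle term: 14s^2 + 22s + 21s + 33 = 2s(7s + 11) + 3(7s + 11).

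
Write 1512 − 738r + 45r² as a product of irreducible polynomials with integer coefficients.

9(5r − 12)(r − 14)

Pull out the common factor 9, then factor the remaining trinomial.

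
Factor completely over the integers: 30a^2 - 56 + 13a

(5a + 8)(6a - 7)

Need a pair with product 30·(-56) = -1680 and sum 13: that's 48 and -35.
Split the middle term: 30a^2 + 48a - 35a - 56 = 6a(5a + 8) - 7(5a + 8).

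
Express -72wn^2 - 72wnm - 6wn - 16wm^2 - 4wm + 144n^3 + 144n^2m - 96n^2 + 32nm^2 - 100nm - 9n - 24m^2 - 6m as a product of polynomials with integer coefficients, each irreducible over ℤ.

-(2w - 4n + 3)(3n + 2m)(12n + 4m + 1)

Group: 12n(-6wn - 4wm + 12n^2 + 8nm - 9n - 6m) + (4m + 1)(-6wn - 4wm + 12n^2 + 8nm - 9n - 6m); both groups contain (-6wn - 4wm + 12n^2 + 8nm - 9n - 6m), so (12n + 4m + 1) is a factor with cofactor -6wn - 4wm + 12n^2 + 8nm - 9n - 6m.
The cofactor groups again: -6wn - 4wm + 12n^2 + 8nm - 9n - 6m = -3n(2w - 4n + 3) - 2m(2w - 4n + 3); both groups contain (2w - 4n + 3), giving -(3n + 2m)(2w - 4n + 3).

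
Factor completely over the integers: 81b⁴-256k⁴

(3b+4k)(3b-4k)(9b²+16k²)

(3b)⁴ − (4k)⁴ = ((3b)² − (4k)²)((3b)² + (4k)²); the first factor splits again, the second (9b²+16k²) is irreducible.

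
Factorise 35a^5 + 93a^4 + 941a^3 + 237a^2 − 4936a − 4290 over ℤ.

Testing divisors of the constant over divisors of the leading coefficient, a = −13/7 is a root, so (7a + 13) is a factor; dividing leaves 5a^4 + 4a^3 + 127a^2 − 202a − 330.
Continuing, a = 11/5 is a root, giving the factor (5a − 11) and quotient a^3 + 3a^2 + 32a + 30.
Then a = −1 is a root, so (a + 1) is a factor; dividing leaves a^2 + 2a + 30.
The quadratic a^2 + 2a + 30 has discriminant −116 < 0 and is irreducible over ℤ.

(5a − 11)(7a + 13)(a + 1)(a^2 + 2a + 30)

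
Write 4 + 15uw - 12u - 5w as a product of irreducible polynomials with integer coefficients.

(3u - 1)(5w - 4)

Group as (15uw - 12u) + (-5w + 4) = 3u(5w - 4) - (5w - 4).
Both groups share the factor (5w - 4).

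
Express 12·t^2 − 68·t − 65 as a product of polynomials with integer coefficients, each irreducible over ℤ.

Need a pair with product 12·(−65) = −780 and sum −68: that's 10 and −78.
Split the middle term: 12·t^2 + 10·t − 78·t − 65 = 2·t·(6·t + 5) − 13·(6·t + 5).

(2·t − 13)·(6·t + 5)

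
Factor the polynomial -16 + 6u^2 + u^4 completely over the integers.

Substitute w = u^2 to get a quadratic in w, then factor.
u^2 - 2 is irreducible over ℤ (2 is not a perfect square).
u^2 + 8 is irreducible over ℤ (always positive, so no real roots).

(u^2 + 8)(u^2 - 2)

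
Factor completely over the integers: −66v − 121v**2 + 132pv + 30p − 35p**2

Group: −5p(7p − 11v − 6) + 11v(7p − 11v − 6); both groups contain (7p − 11v − 6).

−(5p − 11v)(7p − 11v − 6)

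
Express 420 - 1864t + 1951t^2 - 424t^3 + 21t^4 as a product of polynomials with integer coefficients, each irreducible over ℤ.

(3t - 1)(7t - 6)(t - 14)(t - 5)

Trying the rational-root candidates, t = 6/7 is a root, so (7t - 6) is a factor; dividing leaves 3t^3 - 58t^2 + 229t - 70.
Continuing, t = 1/3 is a root, so (3t - 1) divides it; the quotient is t^2 - 19t + 70.
The remaining quadratic factors as (t - 14)(t - 5).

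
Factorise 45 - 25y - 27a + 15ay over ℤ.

Group as (15ay - 27a) + (-25y + 45) = 3a(5y - 9) - 5(5y - 9).
Both groups share the factor (5y - 9).

(3a - 5)(5y - 9)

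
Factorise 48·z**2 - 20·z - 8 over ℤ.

4·(3·z - 2)·(4·z + 1)

Pull out the common factor 4, then factor the remaining trinomial.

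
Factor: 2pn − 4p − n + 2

(2p − 1)(n − 2)

Group as (2pn − 4p) + (−n + 2) = 2p(n − 2) − (n − 2).
Both groups share the factor (n − 2).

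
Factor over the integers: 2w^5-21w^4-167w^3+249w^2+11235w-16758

Trying the rational-root candidates, w = 14 is a root, so (w-14) divides it; the quotient is 2w^4+7w^3-69w^2-717w+1197.
Continuing, w = 3/2 is a root, so (2w-3) divides it; the quotient is w^3+5w^2-27w-399.
Then w = 7 is a root, giving the factor (w-7) and quotient w^2+12w+57.
The quadratic w^2+12w+57 has discriminant -84 < 0 and is irreducible over ℤ.

(2w-3)(w-14)(w-7)(w^2+12w+57)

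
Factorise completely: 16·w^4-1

(2·w+1)·(2·w-1)·(4·w^2+1)

(2·w)⁴ − (1)⁴ = ((2·w)² − (1)²)((2·w)² + (1)²); the first factor splits again, the second (4·w^2+1) is irreducible.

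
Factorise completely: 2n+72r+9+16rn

(2n+9)(8r+1)

Group as (16rn+72r) + (2n+9) = 8r(2n+9) + (2n+9).
Both groups share the factor (2n+9).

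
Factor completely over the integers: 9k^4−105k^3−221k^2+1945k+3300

By the rational root theorem, k = −5/3 is a root, giving the factor (3k+5) and quotient 3k^3−40k^2−7k+660.
Continuing, k = 12 is a root, so (k−12) divides it; the quotient is 3k^2−4k−55.
The remaining quadratic factors as (3k+11)(k−5).

(3k+11)(3k+5)(k−12)(k−5)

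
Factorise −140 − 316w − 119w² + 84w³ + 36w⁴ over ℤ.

By the rational root theorem, w = 2 is a root, giving the factor (w − 2) and quotient 36w³ + 156w² + 193w + 70.
Next, w = −5/2 is a root, giving the factor (2w + 5) and quotient 18w² + 33w + 14.
The remaining quadratic factors as (3w + 2)(6w + 7).

(2w + 5)(3w + 2)(6w + 7)(w − 2)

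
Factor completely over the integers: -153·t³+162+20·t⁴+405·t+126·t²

(4·t+3)·(5·t+3)·(t-3)·(t-6)

Testing divisors of the constant over divisors of the leading coefficient, t = -3/4 is a root, so (4·t+3) divides it; the quotient is 5·t³-42·t²+63·t+54.
Next, t = 6 is a root, giving the factor (t-6) and quotient 5·t²-12·t-9.
The remaining quadratic factors as (5·t+3)(t-3).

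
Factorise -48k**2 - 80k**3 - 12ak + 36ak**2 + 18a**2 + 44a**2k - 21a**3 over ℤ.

Group: 3a(-7a**2 + 24ak + 6a - 20k**2 - 12k) + 4k(-7a**2 + 24ak + 6a - 20k**2 - 12k); both groups contain (-7a**2 + 24ak + 6a - 20k**2 - 12k), so (3a + 4k) is a factor with cofactor -7a**2 + 24ak + 6a - 20k**2 - 12k.
The cofactor groups again: -7a**2 + 24ak + 6a - 20k**2 - 12k = -7a(a - 2k) + (10k + 6)(a - 2k); both groups contain (a - 2k), giving -(7a - 10k - 6)(a - 2k).

-(3a + 4k)(7a - 10k - 6)(a - 2k)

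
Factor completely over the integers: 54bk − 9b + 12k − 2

Group as (54bk − 9b) + (12k − 2) = 9b(6k − 1) + 2(6k − 1).
Both groups share the factor (6k − 1).

(6k − 1)(9b + 2)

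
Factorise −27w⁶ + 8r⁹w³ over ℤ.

Factor out w³ first: what remains is 8r⁹ − 27w³.
Recognize a difference of cubes with the parts 2r³ and 3w.

w³(2r³ − 3w)(4r⁶ + 6r³w + 9w²)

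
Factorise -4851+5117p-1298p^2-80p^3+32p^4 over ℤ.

(2p-11)(4p-7)(4p-9)(p+7)

By the rational root theorem, p = 9/4 is a root, so (4p-9) divides it; the quotient is 8p^3-2p^2-329p+539.
Next, p = 11/2 is a root, so (2p-11) is a factor; dividing leaves 4p^2+21p-49.
The remaining quadratic factors as (4p-7)(p+7).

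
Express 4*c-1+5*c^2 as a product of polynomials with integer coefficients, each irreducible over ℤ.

(5*c-1)*(c+1)

Need a pair with product 5·(-1) = -5 and sum 4: that's 5 and -1.
Split the middle term: 5*c^2+5*c - c-1 = 5*c*(c+1) - (c+1).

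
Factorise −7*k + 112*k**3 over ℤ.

Every term has a factor of 7*k. Then 16*k**2 − 1 = (4*k)² − (1)².

7*k*(4*k + 1)*(4*k − 1)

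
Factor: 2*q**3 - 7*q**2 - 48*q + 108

(2*q + 9)*(q - 2)*(q - 6)

Trying the rational-root candidates, q = -9/2 is a root, so (2*q + 9) is a factor; dividing leaves q**2 - 8*q + 12.
The remaining quadratic factors as (q - 2)(q - 6).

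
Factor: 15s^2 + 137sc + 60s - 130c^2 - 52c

Group: s(15s - 13c) + (10c + 4)(15s - 13c); both groups contain (15s - 13c).

(15s - 13c)(s + 10c + 4)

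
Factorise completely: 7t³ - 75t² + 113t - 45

(7t - 5)(t - 1)(t - 9)

By the rational root theorem, t = 5/7 is a root, giving the factor (7t - 5) and quotient t² - 10t + 9.
The remaining quadratic factors as (t - 1)(t - 9).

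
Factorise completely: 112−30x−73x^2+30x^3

(5x−8)(6x+7)(x−2)

Testing divisors of the constant over divisors of the leading coefficient, x = −7/6 is a root, so (6x+7) is a factor; dividing leaves 5x^2−18x+16.
The remaining quadratic factors as (x−2)(5x−8).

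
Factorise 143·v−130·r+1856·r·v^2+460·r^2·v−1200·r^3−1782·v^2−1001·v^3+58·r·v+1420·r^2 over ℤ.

−(10·r+13·v−1)·(10·r−11·v)·(12·r−7·v−13)

Group: 10·r·(−120·r^2−86·r·v+142·r+91·v^2+162·v−13) − 11·v·(−120·r^2−86·r·v+142·r+91·v^2+162·v−13); both groups contain (−120·r^2−86·r·v+142·r+91·v^2+162·v−13), so (10·r−11·v) is a factor with cofactor −120·r^2−86·r·v+142·r+91·v^2+162·v−13.
The cofactor groups again: −120·r^2−86·r·v+142·r+91·v^2+162·v−13 = −12·r·(10·r+13·v−1) + (7·v+13)·(10·r+13·v−1); both groups contain (10·r+13·v−1), giving −(12·r−7·v−13)·(10·r+13·v−1).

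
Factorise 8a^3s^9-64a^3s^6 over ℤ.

Every term has a factor of 8a^3s^6; factoring it out leaves s^3-8.
Recognize a difference of cubes with the parts s and 2.

8a^3s^6(s-2)(s^2+2s+4)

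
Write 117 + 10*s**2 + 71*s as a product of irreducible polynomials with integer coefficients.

(2*s + 9)*(5*s + 13)

Need a pair with product 10·117 = 1170 and sum 71: that's 45 and 26.
Split the middle term: 10*s**2 + 45*s + 26*s + 117 = 5*s*(2*s + 9) + 13*(2*s + 9).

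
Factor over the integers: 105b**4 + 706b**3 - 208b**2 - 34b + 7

(3b - 1)(5b + 1)(7b - 1)(b + 7)

By the rational root theorem, b = 1/3 is a root, giving the factor (3b - 1) and quotient 35b**3 + 247b**2 + 13b - 7.
Next, b = 1/7 is a root, so (7b - 1) divides it; the quotient is 5b**2 + 36b + 7.
The remaining quadratic factors as (b + 7)(5b + 1).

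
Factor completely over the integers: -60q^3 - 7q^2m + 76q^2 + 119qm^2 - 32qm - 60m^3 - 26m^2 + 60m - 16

Group: 3q(-20q^2 + 31qm + 12q - 12m^2 - 10m + 8) + (5m - 2)(-20q^2 + 31qm + 12q - 12m^2 - 10m + 8); both groups contain (-20q^2 + 31qm + 12q - 12m^2 - 10m + 8), so (3q + 5m - 2) is a factor with cofactor -20q^2 + 31qm + 12q - 12m^2 - 10m + 8.
The cofactor groups again: -20q^2 + 31qm + 12q - 12m^2 - 10m + 8 = -5q(4q - 3m - 4) + (4m - 2)(4q - 3m - 4); both groups contain (4q - 3m - 4), giving -(5q - 4m + 2)(4q - 3m - 4).

-(4q - 3m - 4)(5q - 4m + 2)(3q + 5m - 2)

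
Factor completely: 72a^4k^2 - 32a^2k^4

Pull out the common factor 8a^2k^2; 9a^2 - 4k^2 is a difference of squares.

8a^2k^2(3a + 2k)(3a - 2k)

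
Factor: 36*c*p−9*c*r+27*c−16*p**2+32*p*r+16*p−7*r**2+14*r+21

Group: 4*p*(9*c−4*p+7*r+7) + (−r+3)*(9*c−4*p+7*r+7); both groups contain (9*c−4*p+7*r+7).

(4*p−r+3)*(9*c−4*p+7*r+7)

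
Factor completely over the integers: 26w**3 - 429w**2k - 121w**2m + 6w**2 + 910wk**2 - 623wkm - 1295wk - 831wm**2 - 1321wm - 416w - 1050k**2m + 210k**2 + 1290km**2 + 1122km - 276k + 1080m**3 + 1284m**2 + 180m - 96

(w - 14k - 8m - 4)(13w - 15m + 3)(2w - 5k + 9m + 8)

Group: w(26w**2 - 65wk + 87wm + 110w + 75km - 15k - 135m**2 - 93m + 24) + (-14k - 8m - 4)(26w**2 - 65wk + 87wm + 110w + 75km - 15k - 135m**2 - 93m + 24); both groups contain (26w**2 - 65wk + 87wm + 110w + 75km - 15k - 135m**2 - 93m + 24), so (w - 14k - 8m - 4) is a factor with cofactor 26w**2 - 65wk + 87wm + 110w + 75km - 15k - 135m**2 - 93m + 24.
The cofactor groups again: 26w**2 - 65wk + 87wm + 110w + 75km - 15k - 135m**2 - 93m + 24 = 2w(13w - 15m + 3) + (-5k + 9m + 8)(13w - 15m + 3); both groups contain (13w - 15m + 3), giving (2w - 5k + 9m + 8)(13w - 15m + 3).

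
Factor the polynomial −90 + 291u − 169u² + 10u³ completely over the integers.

(2u − 3)(5u − 2)(u − 15)

By the rational root theorem, u = 15 is a root, so (u − 15) is a factor; dividing leaves 10u² − 19u + 6.
The remaining quadratic factors as (5u − 2)(2u − 3).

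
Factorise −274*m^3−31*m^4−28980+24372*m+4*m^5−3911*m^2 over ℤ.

By the rational root theorem, m = 15 is a root, so (m−15) divides it; the quotient is 4*m^4+29*m^3+161*m^2−1496*m+1932.
Then m = 7/4 is a root, so (4*m−7) is a factor; dividing leaves m^3+9*m^2+56*m−276.
Then m = 3 is a root, so (m−3) divides it; the quotient is m^2+12*m+92.
The quadratic m^2+12*m+92 has discriminant −224 < 0 and is irreducible over ℤ.

(4*m−7)*(m−15)*(m−3)*(m^2+12*m+92)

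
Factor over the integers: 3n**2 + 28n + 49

Need a pair with product 3·49 = 147 and sum 28: that's 7 and 21.
Split the middle term: 3n**2 + 7n + 21n + 49 = n(3n + 7) + 7(3n + 7).

(3n + 7)(n + 7)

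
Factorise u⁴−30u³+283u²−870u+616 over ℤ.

(u−1)(u−11)(u−14)(u−4)

Testing divisors of the constant over divisors of the leading coefficient, u = 1 is a root, so (u−1) is a factor; dividing leaves u³−29u²+254u−616.
Continuing, u = 11 is a root, giving the factor (u−11) and quotient u²−18u+56.
The remaining quadratic factors as (u−4)(u−14).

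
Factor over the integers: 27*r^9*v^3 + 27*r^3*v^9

27*r^3*v^3*(r^2 + v^2)*(r^4 - r^2*v^2 + v^4)

Factor out 27*r^3*v^3 first: what remains is r^6 + v^6.
Recognize a sum of cubes with the parts v^2 and r^2.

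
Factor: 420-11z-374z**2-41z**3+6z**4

(6z+7)(z+5)(z-1)(z-12)

Testing divisors of the constant over divisors of the leading coefficient, z = 12 is a root, so (z-12) is a factor; dividing leaves 6z**3+31z**2-2z-35.
Then z = -7/6 is a root, giving the factor (6z+7) and quotient z**2+4z-5.
The remaining quadratic factors as (z+5)(z-1).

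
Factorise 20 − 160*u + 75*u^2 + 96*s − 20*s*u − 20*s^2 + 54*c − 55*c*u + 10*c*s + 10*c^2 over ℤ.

Group: 5*c*(2*c − 2*s − 5*u + 10) + (10*s − 15*u + 2)*(2*c − 2*s − 5*u + 10); both groups contain (2*c − 2*s − 5*u + 10).

(2*c − 2*s − 5*u + 10)*(5*c + 10*s − 15*u + 2)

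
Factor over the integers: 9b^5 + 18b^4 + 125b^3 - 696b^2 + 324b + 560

(3b + 2)(3b - 5)(b - 2)(b^2 + 5b + 28)

Testing divisors of the constant over divisors of the leading coefficient, b = -2/3 is a root, so (3b + 2) divides it; the quotient is 3b^4 + 4b^3 + 39b^2 - 258b + 280.
Continuing, b = 5/3 is a root, so (3b - 5) is a factor; dividing leaves b^3 + 3b^2 + 18b - 56.
Next, b = 2 is a root, so (b - 2) divides it; the quotient is b^2 + 5b + 28.
The quadratic b^2 + 5b + 28 has discriminant -87 < 0 and is irreducible over ℤ.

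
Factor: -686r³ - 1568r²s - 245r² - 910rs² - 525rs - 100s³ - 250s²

-(14r + 2s + 5)(7r + 10s)(7r + 5s)

Group: 7r(-98r² - 84rs - 35r - 10s² - 25s) + 10s(-98r² - 84rs - 35r - 10s² - 25s); both groups contain (-98r² - 84rs - 35r - 10s² - 25s), so (7r + 10s) is a factor with cofactor -98r² - 84rs - 35r - 10s² - 25s.
The cofactor groups again: -98r² - 84rs - 35r - 10s² - 25s = -14r(7r + 5s) + (-2s - 5)(7r + 5s); both groups contain (7r + 5s), giving -(14r + 2s + 5)(7r + 5s).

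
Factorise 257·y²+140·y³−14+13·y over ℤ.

Testing divisors of the constant over divisors of the leading coefficient, y = 1/5 is a root, giving the factor (5·y−1) and quotient 28·y²+57·y+14.
The remaining quadratic factors as (7·y+2)(4·y+7).

(4·y+7)·(5·y−1)·(7·y+2)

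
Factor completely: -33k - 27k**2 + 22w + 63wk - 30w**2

-(2w - 3k)(15w - 9k - 11)

Group: -2w(15w - 9k - 11) + 3k(15w - 9k - 11); both groups contain (15w - 9k - 11).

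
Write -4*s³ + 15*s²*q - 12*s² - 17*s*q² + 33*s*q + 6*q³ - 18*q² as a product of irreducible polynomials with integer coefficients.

-(s - 2*q)*(4*s - 3*q)*(s - q + 3)

Group: s*(-4*s² + 11*s*q - 6*q²) + (-q + 3)*(-4*s² + 11*s*q - 6*q²); both groups contain (-4*s² + 11*s*q - 6*q²), so (s - q + 3) is a factor with cofactor -4*s² + 11*s*q - 6*q².
The cofactor groups again: -4*s² + 11*s*q - 6*q² = -4*s*(s - 2*q) + 3*q*(s - 2*q); both groups contain (s - 2*q), giving -(4*s - 3*q)*(s - 2*q).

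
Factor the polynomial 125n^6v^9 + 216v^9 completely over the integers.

v^9(5n^2 + 6)(25n^4 - 30n^2 + 36)

Factor out v^9 first: what remains is 125n^6 + 216.
Recognize a sum of cubes with the parts 5n^2 and 6.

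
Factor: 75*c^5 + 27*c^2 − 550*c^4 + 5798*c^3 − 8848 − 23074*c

(3*c − 7)*(5*c + 2)*(5*c + 8)*(c^2 − 7*c + 79)

Among the possible rational roots, c = −8/5 is a root, giving the factor (5*c + 8) and quotient 15*c^4 − 134*c^3 + 1374*c^2 − 2193*c − 1106.
Then c = 7/3 is a root, so (3*c − 7) is a factor; dividing leaves 5*c^3 − 33*c^2 + 381*c + 158.
Then c = −2/5 is a root, so (5*c + 2) divides it; the quotient is c^2 − 7*c + 79.
The quadratic c^2 − 7*c + 79 has discriminant −267 < 0 and is irreducible over ℤ.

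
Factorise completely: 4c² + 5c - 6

(4c - 3)(c + 2)

Need a pair with product 4·(-6) = -24 and sum 5: that's -3 and 8.
Split the middle term: 4c² - 3c + 8c - 6 = c(4c - 3) + 2(4c - 3).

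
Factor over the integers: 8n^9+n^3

Factor out n^3 first: what remains is 8n^6+1.
Recognize a sum of cubes with the parts 2n^2 and 1.

n^3(2n^2+1)(4n^4−2n^2+1)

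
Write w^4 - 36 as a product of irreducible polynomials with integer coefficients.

Substitute u = w^2 to get a quadratic in u, then factor.
w^2 - 6 is irreducible over ℤ (6 is not a perfect square).
w^2 + 6 is irreducible over ℤ (always positive, so no real roots).

(w^2 + 6)(w^2 - 6)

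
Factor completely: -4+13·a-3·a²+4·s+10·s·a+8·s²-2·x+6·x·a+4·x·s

Group: 2·s·(2·x+4·s-a+4) + (3·a-1)·(2·x+4·s-a+4); both groups contain (2·x+4·s-a+4).

(2·x+4·s-a+4)·(2·s+3·a-1)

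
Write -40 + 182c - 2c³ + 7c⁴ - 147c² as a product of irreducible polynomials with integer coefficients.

Testing divisors of the constant over divisors of the leading coefficient, c = 2/7 is a root, so (7c - 2) is a factor; dividing leaves c³ - 21c + 20.
Continuing, c = 4 is a root, so (c - 4) is a factor; dividing leaves c² + 4c - 5.
The remaining quadratic factors as (c + 5)(c - 1).

(7c - 2)(c + 5)(c - 1)(c - 4)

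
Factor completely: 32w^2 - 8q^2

8(2w - q)(2w + q)

Factor out 8, leaving 4w^2 - q^2, which is a difference of two squares.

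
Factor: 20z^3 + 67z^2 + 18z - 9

Among the possible rational roots, z = -3/5 is a root, giving the factor (5z + 3) and quotient 4z^2 + 11z - 3.
The remaining quadratic factors as (4z - 1)(z + 3).

(4z - 1)(5z + 3)(z + 3)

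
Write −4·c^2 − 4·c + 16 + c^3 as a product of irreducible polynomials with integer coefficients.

By the rational root theorem, c = 2 is a root, so (c − 2) divides it; the quotient is c^2 − 2·c − 8.
The remaining quadratic factors as (c + 2)(c − 4).

(c + 2)·(c − 2)·(c − 4)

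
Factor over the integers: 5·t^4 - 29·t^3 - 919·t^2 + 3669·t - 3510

Testing divisors of the constant over divisors of the leading coefficient, t = -13 is a root, giving the factor (t + 13) and quotient 5·t^3 - 94·t^2 + 303·t - 270.
Then t = 9/5 is a root, so (5·t - 9) is a factor; dividing leaves t^2 - 17·t + 30.
The remaining quadratic factors as (t - 2)(t - 15).

(5·t - 9)·(t + 13)·(t - 15)·(t - 2)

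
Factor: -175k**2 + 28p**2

Pull out the common factor 7; 4p**2 - 25k**2 is a difference of squares.

7(2p - 5k)(2p + 5k)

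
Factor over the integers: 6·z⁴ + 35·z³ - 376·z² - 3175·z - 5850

By the rational root theorem, z = 9 is a root, so (z - 9) divides it; the quotient is 6·z³ + 89·z² + 425·z + 650.
Next, z = -13/2 is a root, so (2·z + 13) divides it; the quotient is 3·z² + 25·z + 50.
The remaining quadratic factors as (3·z + 10)(z + 5).

(2·z + 13)·(3·z + 10)·(z + 5)·(z - 9)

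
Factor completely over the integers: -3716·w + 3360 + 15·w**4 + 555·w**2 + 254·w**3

Trying the rational-root candidates, w = 5/3 is a root, giving the factor (3·w - 5) and quotient 5·w**3 + 93·w**2 + 340·w - 672.
Continuing, w = -8 is a root, so (w + 8) is a factor; dividing leaves 5·w**2 + 53·w - 84.
The remaining quadratic factors as (5·w - 7)(w + 12).

(3·w - 5)·(5·w - 7)·(w + 12)·(w + 8)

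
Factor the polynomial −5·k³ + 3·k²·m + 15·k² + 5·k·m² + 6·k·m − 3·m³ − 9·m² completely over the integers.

Group: k·(−5·k² − 2·k·m + 3·m²) + (−m − 3)·(−5·k² − 2·k·m + 3·m²); both groups contain (−5·k² − 2·k·m + 3·m²), so (k − m − 3) is a factor with cofactor −5·k² − 2·k·m + 3·m².
The cofactor groups again: −5·k² − 2·k·m + 3·m² = −k·(5·k − 3·m) − m·(5·k − 3·m); both groups contain (5·k − 3·m), giving −(k + m)·(5·k − 3·m).

−(5·k − 3·m)·(k + m)·(k − m − 3)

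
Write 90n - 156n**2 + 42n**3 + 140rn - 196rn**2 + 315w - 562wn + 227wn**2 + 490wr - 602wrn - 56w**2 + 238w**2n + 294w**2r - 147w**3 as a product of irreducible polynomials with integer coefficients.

-(3w - 7n + 5)(7w + 2n)(7w - 14r + 3n - 9)

Group: 3w(-49w**2 + 98wr - 35wn + 63w + 28rn - 6n**2 + 18n) + (-7n + 5)(-49w**2 + 98wr - 35wn + 63w + 28rn - 6n**2 + 18n); both groups contain (-49w**2 + 98wr - 35wn + 63w + 28rn - 6n**2 + 18n), so (3w - 7n + 5) is a factor with cofactor -49w**2 + 98wr - 35wn + 63w + 28rn - 6n**2 + 18n.
The cofactor groups again: -49w**2 + 98wr - 35wn + 63w + 28rn - 6n**2 + 18n = -7w(7w - 14r + 3n - 9) - 2n(7w - 14r + 3n - 9); both groups contain (7w - 14r + 3n - 9), giving -(7w + 2n)(7w - 14r + 3n - 9).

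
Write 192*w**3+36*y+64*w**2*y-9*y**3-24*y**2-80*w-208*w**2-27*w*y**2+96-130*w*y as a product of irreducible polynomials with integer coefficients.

Group: 8*w*(24*w**2+17*w*y-2*w+3*y**2-12) + (-3*y-8)*(24*w**2+17*w*y-2*w+3*y**2-12); both groups contain (24*w**2+17*w*y-2*w+3*y**2-12), so (8*w-3*y-8) is a factor with cofactor 24*w**2+17*w*y-2*w+3*y**2-12.
The cofactor groups again: 24*w**2+17*w*y-2*w+3*y**2-12 = 3*w*(8*w+3*y-6) + (y+2)*(8*w+3*y-6); both groups contain (8*w+3*y-6), giving (3*w+y+2)*(8*w+3*y-6).

(3*w+y+2)*(8*w+3*y-6)*(8*w-3*y-8)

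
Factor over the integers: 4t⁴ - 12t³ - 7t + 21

(t - 3)(4t³ - 7)

Group as (4t⁴ - 7t) + (-12t³ + 21) = t(4t³ - 7) - 3(4t³ - 7).
Both groups share the factor (4t³ - 7).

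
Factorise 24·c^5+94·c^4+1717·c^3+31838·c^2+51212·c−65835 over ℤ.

(4·c+11)·(6·c−5)·(c+9)·(c^2−7·c+133)

By the rational root theorem, c = −11/4 is a root, giving the factor (4·c+11) and quotient 6·c^4+7·c^3+410·c^2+6832·c−5985.
Continuing, c = 5/6 is a root, giving the factor (6·c−5) and quotient c^3+2·c^2+70·c+1197.
Next, c = −9 is a root, giving the factor (c+9) and quotient c^2−7·c+133.
The quadratic c^2−7·c+133 has discriminant −483 < 0 and is irreducible over ℤ.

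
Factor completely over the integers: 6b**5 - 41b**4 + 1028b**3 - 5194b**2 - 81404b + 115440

Testing divisors of the constant over divisors of the leading coefficient, b = 10 is a root, so (b - 10) is a factor; dividing leaves 6b**4 + 19b**3 + 1218b**2 + 6986b - 11544.
Next, b = -13/2 is a root, giving the factor (2b + 13) and quotient 3b**3 - 10b**2 + 674b - 888.
Next, b = 4/3 is a root, giving the factor (3b - 4) and quotient b**2 - 2b + 222.
The quadratic b**2 - 2b + 222 has discriminant -884 < 0 and is irreducible over ℤ.

(2b + 13)(3b - 4)(b - 10)(b**2 - 2b + 222)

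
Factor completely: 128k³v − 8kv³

8kv(4k + v)(4k − v)

Every term has a factor of 8kv. Then 16k² − v² = (4k)² − (v)².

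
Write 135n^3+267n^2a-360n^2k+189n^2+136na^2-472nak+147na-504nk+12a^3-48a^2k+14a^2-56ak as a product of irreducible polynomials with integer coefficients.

(3n+2a-8k)(5n+6a+7)(9n+a)

Group: 5n(27n^2+21na-72nk+2a^2-8ak) + (6a+7)(27n^2+21na-72nk+2a^2-8ak); both groups contain (27n^2+21na-72nk+2a^2-8ak), so (5n+6a+7) is a factor with cofactor 27n^2+21na-72nk+2a^2-8ak.
The cofactor groups again: 27n^2+21na-72nk+2a^2-8ak = 9n(3n+2a-8k) + a(3n+2a-8k); both groups contain (3n+2a-8k), giving (9n+a)(3n+2a-8k).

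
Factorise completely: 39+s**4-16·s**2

(s**2-13)·(s**2-3)

Substitute u = s**2 to get a quadratic in u, then factor.
s**2-3 is irreducible over ℤ (3 is not a perfect square).
s**2-13 is irreducible over ℤ (13 is not a perfect square).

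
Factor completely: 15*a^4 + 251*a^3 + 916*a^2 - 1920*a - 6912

(3*a - 8)*(5*a + 12)*(a + 8)*(a + 9)

Among the possible rational roots, a = 8/3 is a root, so (3*a - 8) is a factor; dividing leaves 5*a^3 + 97*a^2 + 564*a + 864.
Then a = -9 is a root, so (a + 9) is a factor; dividing leaves 5*a^2 + 52*a + 96.
The remaining quadratic factors as (a + 8)(5*a + 12).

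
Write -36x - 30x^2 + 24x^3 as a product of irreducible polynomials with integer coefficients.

6x(4x + 3)(x - 2)

Pull out the common factor 6x, then factor the remaining trinomial.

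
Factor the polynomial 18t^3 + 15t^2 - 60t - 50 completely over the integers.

(6t + 5)(3t^2 - 10)

Group as (18t^3 - 60t) + (15t^2 - 50) = 6t(3t^2 - 10) + 5(3t^2 - 10).
Both groups share the factor (3t^2 - 10).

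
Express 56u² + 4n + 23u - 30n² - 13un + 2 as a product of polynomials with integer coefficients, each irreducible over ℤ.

Group: 8u(7u - 6n + 2) + (5n + 1)(7u - 6n + 2); both groups contain (7u - 6n + 2).

(7u - 6n + 2)(8u + 5n + 1)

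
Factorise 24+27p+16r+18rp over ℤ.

Group as (18rp+16r) + (27p+24) = 2r(9p+8) + 3(9p+8).
Both groups share the factor (9p+8).

(2r+3)(9p+8)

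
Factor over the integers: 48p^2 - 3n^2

3(4p - n)(4p + n)

Factor out 3, leaving 16p^2 - n^2, which is a difference of two squares.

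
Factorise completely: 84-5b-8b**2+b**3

(b+3)(b-4)(b-7)

Testing divisors of the constant over divisors of the leading coefficient, b = 7 is a root, so (b-7) is a factor; dividing leaves b**2-b-12.
The remaining quadratic factors as (b-4)(b+3).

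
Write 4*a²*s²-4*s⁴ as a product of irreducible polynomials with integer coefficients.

4*s²*(a+s)*(a-s)

Every term has a factor of 4*s². Then a²-s² = (a)² − (s)².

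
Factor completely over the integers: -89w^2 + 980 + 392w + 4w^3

(4w + 7)(w - 10)(w - 14)

Trying the rational-root candidates, w = 14 is a root, so (w - 14) is a factor; dividing leaves 4w^2 - 33w - 70.
The remaining quadratic factors as (4w + 7)(w - 10).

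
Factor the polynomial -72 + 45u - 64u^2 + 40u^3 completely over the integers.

(5u - 8)(8u^2 + 9)

Group as (40u^3 + 45u) + (-64u^2 - 72) = 5u(8u^2 + 9) - 8(8u^2 + 9).
Both groups share the factor (8u^2 + 9).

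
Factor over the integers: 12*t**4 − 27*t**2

3*t**2*(2*t + 3)*(2*t − 3)

Every term has a factor of 3*t**2. Then 4*t**2 − 9 = (2*t)² − (3)².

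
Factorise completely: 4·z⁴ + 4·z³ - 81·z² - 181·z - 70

(2·z + 1)·(2·z + 7)·(z + 2)·(z - 5)

Among the possible rational roots, z = -1/2 is a root, giving the factor (2·z + 1) and quotient 2·z³ + z² - 41·z - 70.
Next, z = 5 is a root, giving the factor (z - 5) and quotient 2·z² + 11·z + 14.
The remaining quadratic factors as (2·z + 7)(z + 2).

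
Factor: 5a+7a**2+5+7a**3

(a+1)(7a**2+5)

Group as (7a**3+5a) + (7a**2+5) = a(7a**2+5) + (7a**2+5).
Both groups share the factor (7a**2+5).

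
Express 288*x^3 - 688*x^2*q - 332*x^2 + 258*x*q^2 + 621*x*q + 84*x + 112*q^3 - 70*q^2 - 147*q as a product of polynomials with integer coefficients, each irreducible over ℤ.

(4*x - 7*q)*(9*x - 8*q - 7)*(8*x + 2*q - 3)

Group: 9*x*(32*x^2 - 48*x*q - 12*x - 14*q^2 + 21*q) + (-8*q - 7)*(32*x^2 - 48*x*q - 12*x - 14*q^2 + 21*q); both groups contain (32*x^2 - 48*x*q - 12*x - 14*q^2 + 21*q), so (9*x - 8*q - 7) is a factor with cofactor 32*x^2 - 48*x*q - 12*x - 14*q^2 + 21*q.
The cofactor groups again: 32*x^2 - 48*x*q - 12*x - 14*q^2 + 21*q = 4*x*(8*x + 2*q - 3) - 7*q*(8*x + 2*q - 3); both groups contain (8*x + 2*q - 3), giving (4*x - 7*q)*(8*x + 2*q - 3).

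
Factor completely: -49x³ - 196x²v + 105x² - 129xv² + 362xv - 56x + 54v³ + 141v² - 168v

Group: x(-49x² - 49xv + 105x + 18v² + 47v - 56) + 3v(-49x² - 49xv + 105x + 18v² + 47v - 56); both groups contain (-49x² - 49xv + 105x + 18v² + 47v - 56), so (x + 3v) is a factor with cofactor -49x² - 49xv + 105x + 18v² + 47v - 56.
The cofactor groups again: -49x² - 49xv + 105x + 18v² + 47v - 56 = -7x(7x - 2v - 7) + (-9v + 8)(7x - 2v - 7); both groups contain (7x - 2v - 7), giving -(7x + 9v - 8)(7x - 2v - 7).

-(7x - 2v - 7)(x + 3v)(7x + 9v - 8)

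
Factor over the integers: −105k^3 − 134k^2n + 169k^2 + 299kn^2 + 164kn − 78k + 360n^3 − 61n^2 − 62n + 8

Group: 3k(−35k^2 − 103kn + 33k − 72n^2 + 41n − 4) + (−5n − 2)(−35k^2 − 103kn + 33k − 72n^2 + 41n − 4); both groups contain (−35k^2 − 103kn + 33k − 72n^2 + 41n − 4), so (3k − 5n − 2) is a factor with cofactor −35k^2 − 103kn + 33k − 72n^2 + 41n − 4.
The cofactor groups again: −35k^2 − 103kn + 33k − 72n^2 + 41n − 4 = −7k(5k + 9n − 4) + (−8n + 1)(5k + 9n − 4); both groups contain (5k + 9n − 4), giving −(7k + 8n − 1)(5k + 9n − 4).

−(3k − 5n − 2)(5k + 9n − 4)(7k + 8n − 1)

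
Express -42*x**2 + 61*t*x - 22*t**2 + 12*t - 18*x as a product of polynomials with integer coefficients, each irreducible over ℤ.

Group: -2*t*(11*t - 14*x - 6) + 3*x*(11*t - 14*x - 6); both groups contain (11*t - 14*x - 6).

-(11*t - 14*x - 6)*(2*t - 3*x)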